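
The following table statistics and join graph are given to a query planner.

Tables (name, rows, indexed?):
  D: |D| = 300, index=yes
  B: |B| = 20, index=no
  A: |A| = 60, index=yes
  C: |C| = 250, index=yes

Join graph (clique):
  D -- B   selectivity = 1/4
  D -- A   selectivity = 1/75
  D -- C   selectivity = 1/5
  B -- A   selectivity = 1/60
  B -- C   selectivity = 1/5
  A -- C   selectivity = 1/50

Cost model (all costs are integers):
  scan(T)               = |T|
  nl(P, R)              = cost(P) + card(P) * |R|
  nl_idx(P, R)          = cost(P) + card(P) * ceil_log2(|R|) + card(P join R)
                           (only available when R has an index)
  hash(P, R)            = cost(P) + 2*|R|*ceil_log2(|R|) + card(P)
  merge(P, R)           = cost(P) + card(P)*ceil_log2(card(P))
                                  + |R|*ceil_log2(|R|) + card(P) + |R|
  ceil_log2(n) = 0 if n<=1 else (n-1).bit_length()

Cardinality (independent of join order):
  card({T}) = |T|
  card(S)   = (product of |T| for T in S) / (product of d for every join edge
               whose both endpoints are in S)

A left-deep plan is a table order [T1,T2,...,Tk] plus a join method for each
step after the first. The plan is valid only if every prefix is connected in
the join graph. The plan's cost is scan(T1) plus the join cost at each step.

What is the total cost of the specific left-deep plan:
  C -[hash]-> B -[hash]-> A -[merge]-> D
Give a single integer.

5540

step 1: scan C: cost=250, card=250
step 2: join B via hash
    card(P join B) = 250*20/(5) = 1000
    cost = 250 + 2*20*5 + 250 = 700
step 3: join A via hash
    card(P join A) = 1000*60/(60*50) = 20
    cost = 700 + 2*60*6 + 1000 = 2420
step 4: join D via merge
    card(P join D) = 20*300/(4*75*5) = 4
    cost = 2420 + 20*5 + 300*9 + 20 + 300 = 5540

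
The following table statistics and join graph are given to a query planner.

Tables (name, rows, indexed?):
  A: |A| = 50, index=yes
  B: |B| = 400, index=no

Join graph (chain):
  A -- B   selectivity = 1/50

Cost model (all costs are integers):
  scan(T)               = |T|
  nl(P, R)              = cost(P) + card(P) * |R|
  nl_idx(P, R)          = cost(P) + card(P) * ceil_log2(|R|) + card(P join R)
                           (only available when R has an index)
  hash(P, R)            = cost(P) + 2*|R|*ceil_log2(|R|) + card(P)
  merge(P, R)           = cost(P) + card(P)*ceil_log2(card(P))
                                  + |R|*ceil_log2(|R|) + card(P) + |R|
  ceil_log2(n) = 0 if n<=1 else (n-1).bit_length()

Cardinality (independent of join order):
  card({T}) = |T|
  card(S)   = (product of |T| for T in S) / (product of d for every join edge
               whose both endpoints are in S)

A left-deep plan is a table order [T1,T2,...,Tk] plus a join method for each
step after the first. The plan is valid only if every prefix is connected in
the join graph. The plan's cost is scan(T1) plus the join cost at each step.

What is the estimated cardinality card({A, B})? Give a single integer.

400

Tables in S: A(50), B(400)
Edges inside S: A-B(d=50)
numerator = 50 * 400 = 20000
denominator = 50 = 50
card(S) = 20000 / 50 = 400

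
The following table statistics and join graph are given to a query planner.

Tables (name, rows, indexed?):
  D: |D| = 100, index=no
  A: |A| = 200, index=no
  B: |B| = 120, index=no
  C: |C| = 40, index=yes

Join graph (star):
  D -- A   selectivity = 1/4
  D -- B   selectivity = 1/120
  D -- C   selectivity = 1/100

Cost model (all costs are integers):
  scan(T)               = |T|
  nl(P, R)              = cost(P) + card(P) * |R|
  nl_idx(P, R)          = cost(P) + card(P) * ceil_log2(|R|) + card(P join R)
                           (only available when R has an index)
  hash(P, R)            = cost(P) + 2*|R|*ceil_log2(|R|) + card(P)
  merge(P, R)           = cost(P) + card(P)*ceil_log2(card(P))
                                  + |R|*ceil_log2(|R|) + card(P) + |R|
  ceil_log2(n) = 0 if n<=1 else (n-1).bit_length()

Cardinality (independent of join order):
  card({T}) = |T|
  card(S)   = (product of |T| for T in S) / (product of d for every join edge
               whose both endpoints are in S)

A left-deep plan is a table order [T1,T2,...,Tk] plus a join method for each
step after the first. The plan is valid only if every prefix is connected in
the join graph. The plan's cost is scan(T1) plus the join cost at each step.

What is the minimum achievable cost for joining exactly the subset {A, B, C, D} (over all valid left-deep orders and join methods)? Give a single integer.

4000

Selinger DP over subsets of {A,B,C,D}:
  {D}: scan cost=100, card=100
  {A}: scan cost=200, card=200
  {B}: scan cost=120, card=120
  {C}: scan cost=40, card=40
  {AD}: card=5000; try (D,hash)→1800, (A,merge)→2700, (D,merge)→2800, (A,hash)→3400, (A,nl)→20100, (D,nl)→20200; best=1800 via (D,hash)
  {BD}: card=100; try (D,hash)→1640, (B,merge)→1860, (D,merge)→1880, (B,hash)→1880, (B,nl)→12100, (D,nl)→12120; best=1640 via (D,hash)
  {CD}: card=40; try (C,hash)→680, (C,nl_idx)→740, (D,merge)→1120, (C,merge)→1180, (D,hash)→1480, (D,nl)→4040 …(+1); best=680 via (C,hash)
  {ABD}: card=5000; try (A,merge)→4240, (A,hash)→4940, (B,hash)→8480, (A,nl)→21640, (B,merge)→72760, (B,nl)→601800; best=4240 via (A,merge)
  {ACD}: card=2000; try (A,merge)→2760, (A,hash)→3920, (C,hash)→7280, (A,nl)→8680, (C,nl_idx)→33800, (C,merge)→72080 …(+1); best=2760 via (A,merge)
  {BCD}: card=40; try (B,merge)→1920, (C,hash)→2220, (C,nl_idx)→2280, (B,hash)→2400, (C,merge)→2720, (B,nl)→5480 …(+1); best=1920 via (B,merge)
  {ABCD}: card=2000; try (A,merge)→4000, (A,hash)→5160, (B,hash)→6440, (C,hash)→9720, (A,nl)→9920, (B,merge)→27720 …(+4); best=4000 via (A,merge)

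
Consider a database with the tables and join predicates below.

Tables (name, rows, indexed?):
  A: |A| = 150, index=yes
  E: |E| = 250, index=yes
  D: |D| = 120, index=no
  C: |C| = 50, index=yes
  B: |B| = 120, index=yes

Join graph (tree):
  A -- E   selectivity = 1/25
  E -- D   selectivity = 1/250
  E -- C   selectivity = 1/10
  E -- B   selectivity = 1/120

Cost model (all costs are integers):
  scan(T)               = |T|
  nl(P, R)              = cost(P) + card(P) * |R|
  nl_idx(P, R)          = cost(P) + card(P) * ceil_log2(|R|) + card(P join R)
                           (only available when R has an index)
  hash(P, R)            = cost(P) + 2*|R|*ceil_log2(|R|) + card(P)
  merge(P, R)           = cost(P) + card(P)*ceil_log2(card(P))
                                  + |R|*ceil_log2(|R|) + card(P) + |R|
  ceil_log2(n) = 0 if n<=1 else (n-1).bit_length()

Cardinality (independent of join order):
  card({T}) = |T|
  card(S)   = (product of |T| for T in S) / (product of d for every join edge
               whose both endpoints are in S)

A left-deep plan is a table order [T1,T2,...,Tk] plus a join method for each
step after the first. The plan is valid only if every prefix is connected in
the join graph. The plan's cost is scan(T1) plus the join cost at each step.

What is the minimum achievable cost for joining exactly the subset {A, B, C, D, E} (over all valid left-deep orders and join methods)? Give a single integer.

Selinger DP over subsets of {A,B,C,D,E}:
  {A}: scan cost=150, card=150
  {E}: scan cost=250, card=250
  {D}: scan cost=120, card=120
  {C}: scan cost=50, card=50
  {B}: scan cost=120, card=120
  {AE}: card=1500; try (E,nl_idx)→2850, (A,hash)→2900, (E,merge)→3750, (A,nl_idx)→3750, (A,merge)→3850, (E,hash)→4300 …(+2); best=2850 via (E,nl_idx)
  {DE}: card=120; try (E,nl_idx)→1200, (D,hash)→2180, (E,merge)→3330, (D,merge)→3460, (E,hash)→4240, (E,nl)→30120 …(+1); best=1200 via (E,nl_idx)
  {CE}: card=1250; try (C,hash)→1100, (E,nl_idx)→1700, (E,merge)→2650, (C,merge)→2850, (C,nl_idx)→3000, (E,hash)→4100 …(+2); best=1100 via (C,hash)
  {BE}: card=250; try (E,nl_idx)→1330, (B,hash)→2180, (B,nl_idx)→2250, (E,merge)→3330, (B,merge)→3460, (E,hash)→4240 …(+2); best=1330 via (E,nl_idx)
  {ADE}: card=720; try (A,nl_idx)→2880, (A,merge)→3510, (A,hash)→3720, (D,hash)→6030, (A,nl)→19200, (D,merge)→21810 …(+1); best=2880 via (A,nl_idx)
  {ACE}: card=7500; try (A,hash)→4750, (C,hash)→4950, (A,merge)→17450, (A,nl_idx)→18600, (C,nl_idx)→19350, (C,merge)→21200 …(+2); best=4750 via (A,hash)
  {ABE}: card=1500; try (A,hash)→3980, (A,nl_idx)→4830, (A,merge)→4930, (B,hash)→6030, (B,nl_idx)→14850, (B,merge)→21810 …(+2); best=3980 via (A,hash)
  {CDE}: card=600; try (C,hash)→1920, (C,merge)→2510, (C,nl_idx)→2520, (D,hash)→4030, (C,nl)→7200, (D,merge)→17060 …(+1); best=1920 via (C,hash)
  {BDE}: card=120; try (B,nl_idx)→2160, (B,hash)→3000, (B,merge)→3120, (D,hash)→3260, (D,merge)→4540, (B,nl)→15600 …(+1); best=2160 via (B,nl_idx)
  {BCE}: card=1250; try (C,hash)→2180, (C,merge)→3930, (B,hash)→4030, (C,nl_idx)→4080, (B,nl_idx)→11100, (C,nl)→13830 …(+2); best=2180 via (C,hash)
  {ACDE}: card=3600; try (C,hash)→4200, (A,hash)→4920, (A,merge)→9870, (A,nl_idx)→10320, (C,nl_idx)→10800, (C,merge)→11150 …(+5); best=4200 via (C,hash)
  {ABDE}: card=720; try (A,nl_idx)→3840, (A,merge)→4470, (A,hash)→4680, (B,hash)→5280, (D,hash)→7160, (B,nl_idx)→8640 …(+5); best=3840 via (A,nl_idx)
  {ABCE}: card=7500; try (A,hash)→5830, (C,hash)→6080, (B,hash)→13930, (A,merge)→18530, (A,nl_idx)→19680, (C,nl_idx)→20480 …(+6); best=5830 via (A,hash)
  {BCDE}: card=600; try (C,hash)→2880, (C,merge)→3470, (C,nl_idx)→3480, (B,hash)→4200, (D,hash)→5110, (B,nl_idx)→6720 …(+5); best=2880 via (C,hash)
  {ABCDE}: card=3600; try (C,hash)→5160, (A,hash)→5880, (B,hash)→9480, (A,merge)→10830, (A,nl_idx)→11280, (C,nl_idx)→11760 …(+9); best=5160 via (C,hash)

5160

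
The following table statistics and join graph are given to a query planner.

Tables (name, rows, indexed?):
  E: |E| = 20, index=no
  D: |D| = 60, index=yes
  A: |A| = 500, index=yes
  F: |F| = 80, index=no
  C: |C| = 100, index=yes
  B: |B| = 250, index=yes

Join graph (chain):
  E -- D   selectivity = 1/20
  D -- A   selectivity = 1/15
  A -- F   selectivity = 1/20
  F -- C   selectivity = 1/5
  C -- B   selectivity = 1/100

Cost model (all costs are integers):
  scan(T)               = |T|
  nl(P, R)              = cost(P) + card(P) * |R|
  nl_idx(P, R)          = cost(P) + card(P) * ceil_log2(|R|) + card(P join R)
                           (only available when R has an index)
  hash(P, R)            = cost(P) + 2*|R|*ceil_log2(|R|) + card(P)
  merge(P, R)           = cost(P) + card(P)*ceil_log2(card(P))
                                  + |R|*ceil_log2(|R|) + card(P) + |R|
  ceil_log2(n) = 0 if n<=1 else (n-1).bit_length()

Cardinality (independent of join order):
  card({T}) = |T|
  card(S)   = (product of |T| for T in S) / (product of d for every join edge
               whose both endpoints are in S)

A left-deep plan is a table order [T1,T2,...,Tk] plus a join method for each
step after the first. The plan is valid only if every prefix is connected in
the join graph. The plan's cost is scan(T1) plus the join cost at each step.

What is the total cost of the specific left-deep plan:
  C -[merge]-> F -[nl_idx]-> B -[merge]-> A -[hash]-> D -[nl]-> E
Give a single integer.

step 1: scan C: cost=100, card=100
step 2: join F via merge
    card(P join F) = 100*80/(5) = 1600
    cost = 100 + 100*7 + 80*7 + 100 + 80 = 1540
step 3: join B via nl_idx
    card(P join B) = 1600*250/(100) = 4000
    cost = 1540 + 1600*8 + 4000 = 18340
step 4: join A via merge
    card(P join A) = 4000*500/(20) = 100000
    cost = 18340 + 4000*12 + 500*9 + 4000 + 500 = 75340
step 5: join D via hash
    card(P join D) = 100000*60/(15) = 400000
    cost = 75340 + 2*60*6 + 100000 = 176060
step 6: join E via nl
    card(P join E) = 400000*20/(20) = 400000
    cost = 176060 + 400000*20 = 8176060

8176060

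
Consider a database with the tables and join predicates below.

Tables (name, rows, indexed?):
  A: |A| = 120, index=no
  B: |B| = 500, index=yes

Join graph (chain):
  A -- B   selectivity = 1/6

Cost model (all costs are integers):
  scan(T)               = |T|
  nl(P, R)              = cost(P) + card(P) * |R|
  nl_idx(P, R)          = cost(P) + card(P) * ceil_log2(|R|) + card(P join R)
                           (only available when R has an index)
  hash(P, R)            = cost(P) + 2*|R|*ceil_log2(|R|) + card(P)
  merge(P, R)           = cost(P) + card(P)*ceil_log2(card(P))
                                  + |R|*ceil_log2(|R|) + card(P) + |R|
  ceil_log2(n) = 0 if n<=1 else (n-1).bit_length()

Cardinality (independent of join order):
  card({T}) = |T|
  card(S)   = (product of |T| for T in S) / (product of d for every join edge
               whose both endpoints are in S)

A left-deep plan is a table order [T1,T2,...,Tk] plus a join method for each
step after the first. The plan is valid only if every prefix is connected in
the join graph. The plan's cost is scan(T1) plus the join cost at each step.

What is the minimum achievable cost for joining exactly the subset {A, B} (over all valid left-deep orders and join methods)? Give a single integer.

Selinger DP over subsets of {A,B}:
  {A}: scan cost=120, card=120
  {B}: scan cost=500, card=500
  {AB}: card=10000; try (A,hash)→2680, (B,merge)→6080, (A,merge)→6460, (B,hash)→9240, (B,nl_idx)→11200, (B,nl)→60120 …(+1); best=2680 via (A,hash)

2680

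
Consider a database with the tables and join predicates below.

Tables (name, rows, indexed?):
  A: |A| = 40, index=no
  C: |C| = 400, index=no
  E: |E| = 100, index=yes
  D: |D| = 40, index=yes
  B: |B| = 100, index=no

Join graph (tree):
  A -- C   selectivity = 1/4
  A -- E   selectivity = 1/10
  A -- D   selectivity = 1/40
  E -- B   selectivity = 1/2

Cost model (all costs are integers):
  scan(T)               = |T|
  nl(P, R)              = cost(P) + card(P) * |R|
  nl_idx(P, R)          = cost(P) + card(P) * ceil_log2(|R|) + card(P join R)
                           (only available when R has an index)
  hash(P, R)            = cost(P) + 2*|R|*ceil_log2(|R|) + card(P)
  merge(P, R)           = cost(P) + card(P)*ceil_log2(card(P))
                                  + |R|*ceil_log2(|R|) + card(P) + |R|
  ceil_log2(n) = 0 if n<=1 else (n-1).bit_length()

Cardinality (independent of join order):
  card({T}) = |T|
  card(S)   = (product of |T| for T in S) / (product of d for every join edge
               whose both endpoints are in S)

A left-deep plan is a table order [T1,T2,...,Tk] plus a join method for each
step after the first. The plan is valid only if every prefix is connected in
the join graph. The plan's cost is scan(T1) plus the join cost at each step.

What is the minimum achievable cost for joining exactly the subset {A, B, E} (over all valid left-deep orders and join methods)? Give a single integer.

Selinger DP over subsets of {A,B,E}:
  {A}: scan cost=40, card=40
  {E}: scan cost=100, card=100
  {B}: scan cost=100, card=100
  {AE}: card=400; try (A,hash)→680, (E,nl_idx)→720, (E,merge)→1120, (A,merge)→1180, (E,hash)→1480, (E,nl)→4040 …(+1); best=680 via (A,hash)
  {BE}: card=5000; try (E,hash)→1600, (B,hash)→1600, (E,merge)→1700, (B,merge)→1700, (E,nl_idx)→5800, (E,nl)→10100 …(+1); best=1600 via (E,hash)
  {ABE}: card=20000; try (B,hash)→2480, (B,merge)→5480, (A,hash)→7080, (B,nl)→40680, (A,merge)→71880, (A,nl)→201600; best=2480 via (B,hash)

2480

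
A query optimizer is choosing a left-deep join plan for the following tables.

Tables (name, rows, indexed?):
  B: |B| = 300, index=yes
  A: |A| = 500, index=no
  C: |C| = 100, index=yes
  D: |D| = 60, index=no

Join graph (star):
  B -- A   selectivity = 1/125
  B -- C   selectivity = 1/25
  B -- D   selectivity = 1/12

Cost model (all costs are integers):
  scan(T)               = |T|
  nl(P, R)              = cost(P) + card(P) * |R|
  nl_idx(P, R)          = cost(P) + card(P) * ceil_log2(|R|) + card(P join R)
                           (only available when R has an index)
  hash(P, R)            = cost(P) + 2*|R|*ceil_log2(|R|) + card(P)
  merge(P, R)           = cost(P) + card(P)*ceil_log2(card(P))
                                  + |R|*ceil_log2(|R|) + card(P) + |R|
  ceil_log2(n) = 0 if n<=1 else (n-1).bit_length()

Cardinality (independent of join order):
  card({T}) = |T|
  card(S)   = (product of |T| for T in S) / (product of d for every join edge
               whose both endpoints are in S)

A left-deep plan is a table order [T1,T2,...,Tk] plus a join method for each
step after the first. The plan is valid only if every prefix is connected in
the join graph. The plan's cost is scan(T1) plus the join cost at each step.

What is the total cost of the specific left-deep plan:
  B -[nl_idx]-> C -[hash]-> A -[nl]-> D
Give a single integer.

step 1: scan B: cost=300, card=300
step 2: join C via nl_idx
    card(P join C) = 300*100/(25) = 1200
    cost = 300 + 300*7 + 1200 = 3600
step 3: join A via hash
    card(P join A) = 1200*500/(125) = 4800
    cost = 3600 + 2*500*9 + 1200 = 13800
step 4: join D via nl
    card(P join D) = 4800*60/(12) = 24000
    cost = 13800 + 4800*60 = 301800

301800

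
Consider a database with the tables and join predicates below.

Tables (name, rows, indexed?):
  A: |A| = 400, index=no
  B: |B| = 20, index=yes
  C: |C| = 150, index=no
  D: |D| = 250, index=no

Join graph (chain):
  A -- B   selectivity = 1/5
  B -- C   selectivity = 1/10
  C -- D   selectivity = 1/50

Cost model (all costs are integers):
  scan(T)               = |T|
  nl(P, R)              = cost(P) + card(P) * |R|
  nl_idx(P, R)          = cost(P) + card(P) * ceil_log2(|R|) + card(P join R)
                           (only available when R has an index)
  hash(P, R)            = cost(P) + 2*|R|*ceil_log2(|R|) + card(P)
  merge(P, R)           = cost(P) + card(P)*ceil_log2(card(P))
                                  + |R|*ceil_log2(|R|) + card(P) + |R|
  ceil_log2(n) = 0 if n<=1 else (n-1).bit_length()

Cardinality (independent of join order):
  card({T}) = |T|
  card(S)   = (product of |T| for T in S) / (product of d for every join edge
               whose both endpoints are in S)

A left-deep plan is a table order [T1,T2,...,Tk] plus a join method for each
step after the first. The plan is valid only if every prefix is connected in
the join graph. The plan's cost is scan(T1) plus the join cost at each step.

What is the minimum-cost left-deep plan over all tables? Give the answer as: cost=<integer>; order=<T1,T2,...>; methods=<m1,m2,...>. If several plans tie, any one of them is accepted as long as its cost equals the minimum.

Selinger DP (subsets sized 1..n):
  {A}: scan cost=400, card=400
  {B}: scan cost=20, card=20
  {C}: scan cost=150, card=150
  {D}: scan cost=250, card=250
  {AB}: card=1600; try (B,hash)→1000, (B,nl_idx)→4000, (A,merge)→4140, (B,merge)→4520, (A,hash)→7240, (A,nl)→8020 …(+1); best=1000 via (B,hash)
  {BC}: card=300; try (B,hash)→500, (B,nl_idx)→1200, (C,merge)→1490, (B,merge)→1620, (C,hash)→2440, (C,nl)→3020 …(+1); best=500 via (B,hash)
  {CD}: card=750; try (C,hash)→2900, (D,merge)→3750, (C,merge)→3850, (D,hash)→4300, (D,nl)→37650, (C,nl)→37750; best=2900 via (C,hash)
  {ABC}: card=24000; try (C,hash)→5000, (A,merge)→7500, (A,hash)→8000, (C,merge)→21550, (A,nl)→120500, (C,nl)→241000; best=5000 via (C,hash)
  {BCD}: card=1500; try (B,hash)→3850, (D,hash)→4800, (D,merge)→5750, (B,nl_idx)→8150, (B,merge)→11270, (B,nl)→17900 …(+1); best=3850 via (B,hash)
  {ABCD}: card=120000; try (A,hash)→12550, (A,merge)→25850, (D,hash)→33000, (D,merge)→391250, (A,nl)→603850, (D,nl)→6005000; best=12550 via (A,hash)

cost=12550; order=D,C,B,A; methods=hash,hash,hash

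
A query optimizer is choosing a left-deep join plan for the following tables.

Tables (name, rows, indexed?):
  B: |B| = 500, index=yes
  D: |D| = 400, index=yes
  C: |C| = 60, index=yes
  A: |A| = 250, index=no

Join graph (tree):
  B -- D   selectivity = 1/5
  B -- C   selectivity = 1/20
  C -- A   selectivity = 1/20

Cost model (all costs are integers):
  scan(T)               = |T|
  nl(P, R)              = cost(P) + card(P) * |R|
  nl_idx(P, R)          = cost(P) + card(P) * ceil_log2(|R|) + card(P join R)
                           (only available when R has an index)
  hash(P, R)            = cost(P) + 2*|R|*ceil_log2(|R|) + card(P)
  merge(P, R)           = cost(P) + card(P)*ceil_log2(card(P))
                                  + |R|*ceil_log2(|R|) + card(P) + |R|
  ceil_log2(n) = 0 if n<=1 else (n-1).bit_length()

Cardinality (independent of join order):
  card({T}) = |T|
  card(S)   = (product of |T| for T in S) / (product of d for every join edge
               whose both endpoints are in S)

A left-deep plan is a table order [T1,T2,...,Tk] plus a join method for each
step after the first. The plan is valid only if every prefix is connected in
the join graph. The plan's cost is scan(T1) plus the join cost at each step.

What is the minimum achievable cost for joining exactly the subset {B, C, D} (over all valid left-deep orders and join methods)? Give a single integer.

10420

Selinger DP over subsets of {B,C,D}:
  {B}: scan cost=500, card=500
  {D}: scan cost=400, card=400
  {C}: scan cost=60, card=60
  {BD}: card=40000; try (D,hash)→8200, (B,merge)→9400, (D,merge)→9500, (B,hash)→9800, (B,nl_idx)→44000, (D,nl_idx)→45000 …(+2); best=8200 via (D,hash)
  {BC}: card=1500; try (C,hash)→1720, (B,nl_idx)→2100, (C,nl_idx)→5000, (B,merge)→5480, (C,merge)→5920, (B,hash)→9120 …(+2); best=1720 via (C,hash)
  {BCD}: card=120000; try (D,hash)→10420, (D,merge)→23720, (C,hash)→48920, (D,nl_idx)→135220, (C,nl_idx)→368200, (D,nl)→601720 …(+2); best=10420 via (D,hash)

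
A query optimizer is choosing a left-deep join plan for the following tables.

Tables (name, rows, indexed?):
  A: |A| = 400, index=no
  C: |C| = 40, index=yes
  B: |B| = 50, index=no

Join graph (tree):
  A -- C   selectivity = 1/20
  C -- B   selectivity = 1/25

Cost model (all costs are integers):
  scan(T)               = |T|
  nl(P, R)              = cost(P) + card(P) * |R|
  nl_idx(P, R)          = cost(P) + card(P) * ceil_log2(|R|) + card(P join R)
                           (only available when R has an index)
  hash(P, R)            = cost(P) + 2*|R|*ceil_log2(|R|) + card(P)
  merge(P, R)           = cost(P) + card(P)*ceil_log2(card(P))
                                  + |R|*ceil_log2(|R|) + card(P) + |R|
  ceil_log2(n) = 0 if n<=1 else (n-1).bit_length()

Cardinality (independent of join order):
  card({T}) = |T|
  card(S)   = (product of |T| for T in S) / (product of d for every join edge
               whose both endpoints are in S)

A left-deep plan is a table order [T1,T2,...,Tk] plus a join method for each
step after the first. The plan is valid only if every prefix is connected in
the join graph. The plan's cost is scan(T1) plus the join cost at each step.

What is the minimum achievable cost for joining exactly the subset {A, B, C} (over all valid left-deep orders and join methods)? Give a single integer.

Selinger DP over subsets of {A,B,C}:
  {A}: scan cost=400, card=400
  {C}: scan cost=40, card=40
  {B}: scan cost=50, card=50
  {AC}: card=800; try (C,hash)→1280, (C,nl_idx)→3600, (A,merge)→4320, (C,merge)→4680, (A,hash)→7280, (A,nl)→16040 …(+1); best=1280 via (C,hash)
  {BC}: card=80; try (C,nl_idx)→430, (C,hash)→580, (B,merge)→670, (C,merge)→680, (B,hash)→680, (B,nl)→2040 …(+1); best=430 via (C,nl_idx)
  {ABC}: card=1600; try (B,hash)→2680, (A,merge)→5070, (A,hash)→7710, (B,merge)→10430, (A,nl)→32430, (B,nl)→41280; best=2680 via (B,hash)

2680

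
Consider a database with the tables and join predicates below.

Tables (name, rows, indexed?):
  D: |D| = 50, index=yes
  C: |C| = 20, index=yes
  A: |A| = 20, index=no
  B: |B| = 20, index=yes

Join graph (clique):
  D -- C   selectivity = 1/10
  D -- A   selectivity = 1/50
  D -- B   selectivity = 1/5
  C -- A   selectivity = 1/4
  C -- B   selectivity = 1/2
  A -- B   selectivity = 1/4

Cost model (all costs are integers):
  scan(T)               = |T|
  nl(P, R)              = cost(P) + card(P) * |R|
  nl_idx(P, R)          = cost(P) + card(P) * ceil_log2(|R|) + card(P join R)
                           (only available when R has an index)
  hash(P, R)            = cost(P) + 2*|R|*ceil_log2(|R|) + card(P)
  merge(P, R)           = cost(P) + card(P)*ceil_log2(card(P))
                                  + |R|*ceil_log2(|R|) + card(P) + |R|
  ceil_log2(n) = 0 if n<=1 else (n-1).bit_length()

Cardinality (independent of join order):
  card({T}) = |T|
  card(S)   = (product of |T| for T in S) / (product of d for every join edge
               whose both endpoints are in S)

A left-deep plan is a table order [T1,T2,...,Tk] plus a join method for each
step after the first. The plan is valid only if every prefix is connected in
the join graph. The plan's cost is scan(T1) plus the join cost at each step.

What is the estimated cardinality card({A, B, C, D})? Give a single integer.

Tables in S: A(20), B(20), C(20), D(50)
Edges inside S: D-C(d=10), D-A(d=50), D-B(d=5), C-A(d=4), C-B(d=2), A-B(d=4)
numerator = 20 * 20 * 20 * 50 = 400000
denominator = 10 * 50 * 5 * 4 * 2 * 4 = 80000
card(S) = 400000 / 80000 = 5

5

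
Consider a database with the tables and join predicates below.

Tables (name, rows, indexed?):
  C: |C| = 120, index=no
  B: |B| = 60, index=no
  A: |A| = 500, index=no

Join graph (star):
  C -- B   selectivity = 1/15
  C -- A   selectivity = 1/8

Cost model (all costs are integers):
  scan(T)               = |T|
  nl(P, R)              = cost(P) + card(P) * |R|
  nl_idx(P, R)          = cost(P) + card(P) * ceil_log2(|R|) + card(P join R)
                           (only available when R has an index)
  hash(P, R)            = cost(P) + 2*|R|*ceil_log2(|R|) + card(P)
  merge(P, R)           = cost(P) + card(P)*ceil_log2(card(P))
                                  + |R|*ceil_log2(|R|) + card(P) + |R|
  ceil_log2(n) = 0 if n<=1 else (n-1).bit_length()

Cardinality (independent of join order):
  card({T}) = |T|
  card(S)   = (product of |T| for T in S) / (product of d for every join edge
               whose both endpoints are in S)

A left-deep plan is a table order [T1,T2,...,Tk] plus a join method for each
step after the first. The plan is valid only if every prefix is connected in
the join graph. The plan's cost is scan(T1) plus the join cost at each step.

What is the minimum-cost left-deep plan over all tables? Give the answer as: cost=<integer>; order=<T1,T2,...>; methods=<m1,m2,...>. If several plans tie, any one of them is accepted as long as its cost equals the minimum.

Selinger DP (subsets sized 1..n):
  {C}: scan cost=120, card=120
  {B}: scan cost=60, card=60
  {A}: scan cost=500, card=500
  {BC}: card=480; try (B,hash)→960, (C,merge)→1440, (B,merge)→1500, (C,hash)→1800, (C,nl)→7260, (B,nl)→7320; best=960 via (B,hash)
  {AC}: card=7500; try (C,hash)→2680, (A,merge)→6080, (C,merge)→6460, (A,hash)→9240, (A,nl)→60120, (C,nl)→60500; best=2680 via (C,hash)
  {ABC}: card=30000; try (A,hash)→10440, (A,merge)→10760, (B,hash)→10900, (B,merge)→108100, (A,nl)→240960, (B,nl)→452680; best=10440 via (A,hash)

cost=10440; order=C,B,A; methods=hash,hash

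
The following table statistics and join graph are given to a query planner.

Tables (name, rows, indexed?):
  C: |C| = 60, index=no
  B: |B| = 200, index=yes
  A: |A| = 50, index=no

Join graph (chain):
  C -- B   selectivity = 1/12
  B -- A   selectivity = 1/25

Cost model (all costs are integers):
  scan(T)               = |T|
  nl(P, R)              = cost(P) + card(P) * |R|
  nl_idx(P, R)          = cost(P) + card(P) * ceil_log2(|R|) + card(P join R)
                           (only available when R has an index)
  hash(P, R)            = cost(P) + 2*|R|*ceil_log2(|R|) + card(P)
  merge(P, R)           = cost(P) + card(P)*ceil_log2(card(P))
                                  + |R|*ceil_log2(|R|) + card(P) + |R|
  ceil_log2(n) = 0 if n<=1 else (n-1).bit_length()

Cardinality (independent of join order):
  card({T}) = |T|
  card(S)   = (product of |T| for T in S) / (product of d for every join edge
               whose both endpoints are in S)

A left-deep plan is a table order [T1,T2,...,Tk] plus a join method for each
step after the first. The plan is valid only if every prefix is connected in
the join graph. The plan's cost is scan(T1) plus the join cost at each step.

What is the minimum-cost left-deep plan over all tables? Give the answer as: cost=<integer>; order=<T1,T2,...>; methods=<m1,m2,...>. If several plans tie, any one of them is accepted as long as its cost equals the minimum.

Selinger DP (subsets sized 1..n):
  {C}: scan cost=60, card=60
  {B}: scan cost=200, card=200
  {A}: scan cost=50, card=50
  {BC}: card=1000; try (C,hash)→1120, (B,nl_idx)→1540, (B,merge)→2280, (C,merge)→2420, (B,hash)→3320, (B,nl)→12060 …(+1); best=1120 via (C,hash)
  {AB}: card=400; try (B,nl_idx)→850, (A,hash)→1000, (B,merge)→2200, (A,merge)→2350, (B,hash)→3300, (B,nl)→10050 …(+1); best=850 via (B,nl_idx)
  {ABC}: card=2000; try (C,hash)→1970, (A,hash)→2720, (C,merge)→5270, (A,merge)→12470, (C,nl)→24850, (A,nl)→51120; best=1970 via (C,hash)

cost=1970; order=A,B,C; methods=nl_idx,hash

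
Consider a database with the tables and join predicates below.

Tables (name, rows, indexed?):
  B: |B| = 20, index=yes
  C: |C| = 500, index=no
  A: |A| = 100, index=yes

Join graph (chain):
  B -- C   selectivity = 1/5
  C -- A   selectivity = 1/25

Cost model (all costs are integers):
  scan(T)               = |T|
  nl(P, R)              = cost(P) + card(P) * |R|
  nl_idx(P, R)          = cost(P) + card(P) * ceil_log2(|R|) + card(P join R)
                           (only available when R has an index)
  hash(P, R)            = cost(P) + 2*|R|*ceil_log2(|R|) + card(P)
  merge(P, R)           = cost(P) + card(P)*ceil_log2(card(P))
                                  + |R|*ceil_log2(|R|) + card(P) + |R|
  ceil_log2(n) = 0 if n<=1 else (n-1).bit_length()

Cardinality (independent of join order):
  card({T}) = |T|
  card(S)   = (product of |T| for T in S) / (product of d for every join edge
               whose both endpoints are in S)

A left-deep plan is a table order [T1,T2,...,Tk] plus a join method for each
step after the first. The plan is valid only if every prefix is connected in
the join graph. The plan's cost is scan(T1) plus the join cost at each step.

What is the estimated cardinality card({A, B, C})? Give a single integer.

Tables in S: A(100), B(20), C(500)
Edges inside S: B-C(d=5), C-A(d=25)
numerator = 100 * 20 * 500 = 1000000
denominator = 5 * 25 = 125
card(S) = 1000000 / 125 = 8000

8000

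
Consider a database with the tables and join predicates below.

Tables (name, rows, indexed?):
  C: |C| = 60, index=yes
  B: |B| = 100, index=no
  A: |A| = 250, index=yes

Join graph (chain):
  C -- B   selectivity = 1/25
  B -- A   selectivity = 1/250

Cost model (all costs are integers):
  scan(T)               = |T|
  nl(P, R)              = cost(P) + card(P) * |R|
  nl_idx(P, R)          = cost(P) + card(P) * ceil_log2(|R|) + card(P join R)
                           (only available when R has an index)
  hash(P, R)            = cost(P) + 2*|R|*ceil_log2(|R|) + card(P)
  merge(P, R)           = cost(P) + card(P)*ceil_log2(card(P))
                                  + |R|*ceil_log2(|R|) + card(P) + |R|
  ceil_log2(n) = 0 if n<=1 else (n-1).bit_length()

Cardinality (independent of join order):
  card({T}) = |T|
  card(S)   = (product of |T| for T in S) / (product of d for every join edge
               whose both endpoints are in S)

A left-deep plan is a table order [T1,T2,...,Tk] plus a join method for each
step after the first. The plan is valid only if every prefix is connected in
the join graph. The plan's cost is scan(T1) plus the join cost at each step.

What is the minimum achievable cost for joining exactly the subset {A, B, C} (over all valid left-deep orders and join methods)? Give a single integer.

1820

Selinger DP over subsets of {A,B,C}:
  {C}: scan cost=60, card=60
  {B}: scan cost=100, card=100
  {A}: scan cost=250, card=250
  {BC}: card=240; try (C,hash)→920, (C,nl_idx)→940, (B,merge)→1280, (C,merge)→1320, (B,hash)→1520, (B,nl)→6060 …(+1); best=920 via (C,hash)
  {AB}: card=100; try (A,nl_idx)→1000, (B,hash)→1900, (A,merge)→3150, (B,merge)→3300, (A,hash)→4200, (A,nl)→25100 …(+1); best=1000 via (A,nl_idx)
  {ABC}: card=240; try (C,hash)→1820, (C,nl_idx)→1840, (C,merge)→2220, (A,nl_idx)→3080, (A,hash)→5160, (A,merge)→5330 …(+2); best=1820 via (C,hash)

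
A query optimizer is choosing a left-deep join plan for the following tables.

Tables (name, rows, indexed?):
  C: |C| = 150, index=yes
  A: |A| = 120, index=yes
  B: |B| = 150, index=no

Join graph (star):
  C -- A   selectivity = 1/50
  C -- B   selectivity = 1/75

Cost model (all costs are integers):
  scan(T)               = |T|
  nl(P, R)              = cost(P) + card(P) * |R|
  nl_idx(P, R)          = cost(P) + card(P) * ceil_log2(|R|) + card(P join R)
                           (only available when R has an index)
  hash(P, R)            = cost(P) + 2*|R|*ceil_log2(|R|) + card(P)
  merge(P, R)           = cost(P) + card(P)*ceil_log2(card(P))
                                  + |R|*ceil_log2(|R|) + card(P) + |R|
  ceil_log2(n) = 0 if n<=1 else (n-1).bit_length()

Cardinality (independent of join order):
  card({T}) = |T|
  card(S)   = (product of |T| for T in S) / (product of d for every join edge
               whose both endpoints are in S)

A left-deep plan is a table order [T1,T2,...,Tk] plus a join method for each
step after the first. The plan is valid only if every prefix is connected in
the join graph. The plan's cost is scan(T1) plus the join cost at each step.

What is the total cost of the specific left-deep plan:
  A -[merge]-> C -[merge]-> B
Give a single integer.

step 1: scan A: cost=120, card=120
step 2: join C via merge
    card(P join C) = 120*150/(50) = 360
    cost = 120 + 120*7 + 150*8 + 120 + 150 = 2430
step 3: join B via merge
    card(P join B) = 360*150/(75) = 720
    cost = 2430 + 360*9 + 150*8 + 360 + 150 = 7380

7380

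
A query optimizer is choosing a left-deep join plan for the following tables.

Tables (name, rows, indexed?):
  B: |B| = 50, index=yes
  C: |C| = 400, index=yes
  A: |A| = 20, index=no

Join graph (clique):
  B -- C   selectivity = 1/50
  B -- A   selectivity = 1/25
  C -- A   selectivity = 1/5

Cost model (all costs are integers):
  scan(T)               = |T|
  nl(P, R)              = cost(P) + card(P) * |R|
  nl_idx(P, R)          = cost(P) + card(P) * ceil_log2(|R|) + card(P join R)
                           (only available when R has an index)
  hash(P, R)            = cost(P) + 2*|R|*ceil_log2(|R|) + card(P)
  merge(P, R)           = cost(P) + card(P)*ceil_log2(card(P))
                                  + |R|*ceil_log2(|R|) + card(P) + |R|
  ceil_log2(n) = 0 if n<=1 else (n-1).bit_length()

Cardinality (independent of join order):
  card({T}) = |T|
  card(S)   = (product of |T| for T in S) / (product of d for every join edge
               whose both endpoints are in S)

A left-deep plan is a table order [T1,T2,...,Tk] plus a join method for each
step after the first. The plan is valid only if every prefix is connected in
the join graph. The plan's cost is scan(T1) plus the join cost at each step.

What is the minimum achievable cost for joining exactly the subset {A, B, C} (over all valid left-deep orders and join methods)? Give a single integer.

Selinger DP over subsets of {A,B,C}:
  {B}: scan cost=50, card=50
  {C}: scan cost=400, card=400
  {A}: scan cost=20, card=20
  {BC}: card=400; try (C,nl_idx)→900, (B,hash)→1400, (B,nl_idx)→3200, (C,merge)→4400, (B,merge)→4750, (C,hash)→7300 …(+2); best=900 via (C,nl_idx)
  {AB}: card=40; try (B,nl_idx)→180, (A,hash)→300, (B,merge)→490, (A,merge)→520, (B,hash)→640, (B,nl)→1020 …(+1); best=180 via (B,nl_idx)
  {AC}: card=1600; try (A,hash)→1000, (C,nl_idx)→1800, (C,merge)→4140, (A,merge)→4520, (C,hash)→7240, (C,nl)→8020 …(+1); best=1000 via (A,hash)
  {ABC}: card=64; try (C,nl_idx)→604, (A,hash)→1500, (B,hash)→3200, (C,merge)→4460, (A,merge)→5020, (C,hash)→7420 …(+5); best=604 via (C,nl_idx)

604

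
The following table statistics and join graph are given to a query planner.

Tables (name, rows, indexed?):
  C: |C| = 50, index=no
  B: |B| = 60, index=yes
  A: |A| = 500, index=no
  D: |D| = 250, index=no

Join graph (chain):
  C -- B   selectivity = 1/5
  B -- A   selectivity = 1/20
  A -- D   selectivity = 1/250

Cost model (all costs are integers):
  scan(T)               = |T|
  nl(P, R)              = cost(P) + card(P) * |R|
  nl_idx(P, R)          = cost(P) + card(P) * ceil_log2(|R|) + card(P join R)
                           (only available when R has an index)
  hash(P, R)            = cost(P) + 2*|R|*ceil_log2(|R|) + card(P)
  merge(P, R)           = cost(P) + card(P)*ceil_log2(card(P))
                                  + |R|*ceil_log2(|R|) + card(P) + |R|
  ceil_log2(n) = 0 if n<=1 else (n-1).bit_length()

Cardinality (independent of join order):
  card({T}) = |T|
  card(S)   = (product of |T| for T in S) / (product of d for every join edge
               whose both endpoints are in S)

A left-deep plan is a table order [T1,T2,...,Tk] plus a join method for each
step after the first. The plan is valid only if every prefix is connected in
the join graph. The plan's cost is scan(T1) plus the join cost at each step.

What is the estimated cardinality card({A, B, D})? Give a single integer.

Tables in S: A(500), B(60), D(250)
Edges inside S: B-A(d=20), A-D(d=250)
numerator = 500 * 60 * 250 = 7500000
denominator = 20 * 250 = 5000
card(S) = 7500000 / 5000 = 1500

1500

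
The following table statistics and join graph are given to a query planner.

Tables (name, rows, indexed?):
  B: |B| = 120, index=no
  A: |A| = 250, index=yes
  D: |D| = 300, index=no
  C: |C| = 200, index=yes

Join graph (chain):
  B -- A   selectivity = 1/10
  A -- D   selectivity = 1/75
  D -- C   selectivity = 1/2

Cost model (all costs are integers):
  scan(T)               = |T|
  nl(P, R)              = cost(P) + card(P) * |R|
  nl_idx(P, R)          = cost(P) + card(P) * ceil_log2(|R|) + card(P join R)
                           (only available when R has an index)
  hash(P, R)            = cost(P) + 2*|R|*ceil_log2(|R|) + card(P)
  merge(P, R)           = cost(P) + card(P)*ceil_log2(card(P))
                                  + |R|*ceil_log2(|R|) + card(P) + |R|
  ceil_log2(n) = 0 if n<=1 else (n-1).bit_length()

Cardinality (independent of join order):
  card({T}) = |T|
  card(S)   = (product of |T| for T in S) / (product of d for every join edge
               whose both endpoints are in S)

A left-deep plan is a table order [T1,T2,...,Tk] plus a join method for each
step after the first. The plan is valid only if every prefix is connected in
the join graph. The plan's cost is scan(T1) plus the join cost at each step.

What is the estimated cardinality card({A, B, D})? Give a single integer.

12000

Tables in S: A(250), B(120), D(300)
Edges inside S: B-A(d=10), A-D(d=75)
numerator = 250 * 120 * 300 = 9000000
denominator = 10 * 75 = 750
card(S) = 9000000 / 750 = 12000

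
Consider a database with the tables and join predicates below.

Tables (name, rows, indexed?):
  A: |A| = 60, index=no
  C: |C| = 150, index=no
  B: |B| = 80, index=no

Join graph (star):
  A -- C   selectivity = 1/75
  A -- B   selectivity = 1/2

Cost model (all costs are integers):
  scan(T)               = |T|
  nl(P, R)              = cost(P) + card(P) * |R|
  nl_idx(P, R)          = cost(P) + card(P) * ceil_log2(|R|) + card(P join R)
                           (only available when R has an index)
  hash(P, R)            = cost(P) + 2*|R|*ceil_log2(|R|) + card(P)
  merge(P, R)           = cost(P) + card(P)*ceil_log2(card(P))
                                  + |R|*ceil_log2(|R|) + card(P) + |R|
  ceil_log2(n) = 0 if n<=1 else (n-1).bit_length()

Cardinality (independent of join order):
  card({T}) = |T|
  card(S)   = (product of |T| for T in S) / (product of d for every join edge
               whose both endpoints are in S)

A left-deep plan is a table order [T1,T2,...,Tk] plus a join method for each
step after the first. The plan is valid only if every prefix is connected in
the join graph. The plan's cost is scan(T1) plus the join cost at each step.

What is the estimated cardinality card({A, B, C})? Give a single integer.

Tables in S: A(60), B(80), C(150)
Edges inside S: A-C(d=75), A-B(d=2)
numerator = 60 * 80 * 150 = 720000
denominator = 75 * 2 = 150
card(S) = 720000 / 150 = 4800

4800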